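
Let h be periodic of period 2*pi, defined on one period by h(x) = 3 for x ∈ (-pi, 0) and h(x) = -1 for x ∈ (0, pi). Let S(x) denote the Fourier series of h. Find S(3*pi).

1

x = 3*pi differs from x = pi by 1 full period(s), and the series is 2*pi-periodic.
At x = pi the one-sided limits are h(pi^-) = -1 and h(pi^+) = 3.
By Dirichlet's theorem the series converges to their average, [(-1) + (3)]/2 = 1.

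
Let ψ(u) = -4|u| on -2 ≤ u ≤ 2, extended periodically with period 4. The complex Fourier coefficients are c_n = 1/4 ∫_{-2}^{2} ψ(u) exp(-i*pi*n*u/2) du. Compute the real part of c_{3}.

Since ψ is real-valued, Re(c_{3}) = 1/4 ∫_{-2}^{2} ψ(u) cos(3*pi*u/2) du = a_{3}/2.
ψ is even and cos(3*pi*u/2) is even, so the integrand is even: ∫_{-2}^{2} ψ(u) cos(3*pi*u/2) du = 2∫_0^{2} ψ(u) cos(3*pi*u/2) du.
Integrating by parts (boundary term plus one more integral), an antiderivative of (-4*u) cos(3*pi*u/2) is -8*u*sin(3*pi*u/2)/(3*pi) - 16*cos(3*pi*u/2)/(9*pi**2); evaluating from 0 to 2: ∫_{0}^{2} (-4*u) cos(3*pi*u/2) du = (16/(9*pi**2)) - (-16/(9*pi**2)) = 32/(9*pi**2).
So ∫_{-2}^{2} ψ(u) cos(3*pi*u/2) du = 64/(9*pi**2).
Hence Re(c_{3}) = (1/4)·(64/(9*pi**2)) = 16/(9*pi**2).

16/(9*pi**2)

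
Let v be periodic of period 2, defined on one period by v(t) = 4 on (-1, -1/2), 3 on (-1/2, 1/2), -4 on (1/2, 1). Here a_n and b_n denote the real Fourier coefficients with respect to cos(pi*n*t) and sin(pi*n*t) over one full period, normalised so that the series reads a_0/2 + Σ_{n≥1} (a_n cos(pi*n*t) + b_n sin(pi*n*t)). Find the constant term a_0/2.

a_0 = ∫_{-1}^{1} v(t) dt = 3.
So the constant term a_0/2 = 3/2.

3/2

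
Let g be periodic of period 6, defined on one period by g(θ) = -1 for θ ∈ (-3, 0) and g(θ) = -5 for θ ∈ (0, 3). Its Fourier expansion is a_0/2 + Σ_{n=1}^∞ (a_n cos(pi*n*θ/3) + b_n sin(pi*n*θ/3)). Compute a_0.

-6

a_0 = 1/3 ∫_{-3}^{3} g(θ) dθ = 1/3 · (-18) = -6.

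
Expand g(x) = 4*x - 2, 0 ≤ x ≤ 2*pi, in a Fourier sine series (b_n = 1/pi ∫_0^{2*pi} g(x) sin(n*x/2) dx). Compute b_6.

b_6 = 1/pi ∫_0^{2*pi} (4*x - 2) sin(3*x) dx.
Integrating by parts (boundary term plus one more integral), an antiderivative of (4*x - 2) sin(3*x) is -4*x*cos(3*x)/3 + 4*sin(3*x)/9 + 2*cos(3*x)/3; evaluating from 0 to 2*pi: ∫_{0}^{2*pi} (4*x - 2) sin(3*x) dx = (2/3 - 8*pi/3) - (2/3) = -8*pi/3.
Hence b_6 = (1/pi)·(-8*pi/3) = -8/3.

-8/3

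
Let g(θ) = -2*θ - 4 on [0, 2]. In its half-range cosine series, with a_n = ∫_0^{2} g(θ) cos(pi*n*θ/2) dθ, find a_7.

a_7 = ∫_0^{2} (-2*θ - 4) cos(7*pi*θ/2) dθ.
Integrating by parts (boundary term plus one more integral), an antiderivative of (-2*θ - 4) cos(7*pi*θ/2) is -4*θ*sin(7*pi*θ/2)/(7*pi) - 8*sin(7*pi*θ/2)/(7*pi) - 8*cos(7*pi*θ/2)/(49*pi**2); evaluating from 0 to 2: ∫_{0}^{2} (-2*θ - 4) cos(7*pi*θ/2) dθ = (8/(49*pi**2)) - (-8/(49*pi**2)) = 16/(49*pi**2).
Hence a_7 = 16/(49*pi**2).

16/(49*pi**2)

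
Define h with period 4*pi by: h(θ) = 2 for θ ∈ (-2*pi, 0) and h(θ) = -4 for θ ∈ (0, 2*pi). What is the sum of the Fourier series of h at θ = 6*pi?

-1

θ = 6*pi differs from θ = 2*pi by 1 full period(s), and the series is 4*pi-periodic.
At θ = 2*pi the one-sided limits are h(2*pi^-) = -4 and h(2*pi^+) = 2.
By Dirichlet's theorem the series converges to their average, [(-4) + (2)]/2 = -1.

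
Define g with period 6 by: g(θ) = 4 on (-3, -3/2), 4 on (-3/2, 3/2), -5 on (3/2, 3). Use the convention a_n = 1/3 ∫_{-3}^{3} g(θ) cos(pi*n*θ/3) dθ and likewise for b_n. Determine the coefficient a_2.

0

a_2 = 1/3 ∫_{-3}^{3} g(θ) cos(2*pi*θ/3) dθ.
Split the integral at the breakpoints.
Directly, an antiderivative of (4) cos(2*pi*θ/3) is 6*sin(2*pi*θ/3)/pi; evaluating from -3 to -3/2: ∫_{-3}^{-3/2} (4) cos(2*pi*θ/3) dθ = (0) - (0) = 0.
Directly, an antiderivative of (4) cos(2*pi*θ/3) is 6*sin(2*pi*θ/3)/pi; evaluating from -3/2 to 3/2: ∫_{-3/2}^{3/2} (4) cos(2*pi*θ/3) dθ = (0) - (0) = 0.
Directly, an antiderivative of (-5) cos(2*pi*θ/3) is -15*sin(2*pi*θ/3)/(2*pi); evaluating from 3/2 to 3: ∫_{3/2}^{3} (-5) cos(2*pi*θ/3) dθ = (0) - (0) = 0.
Summing the pieces and multiplying by (1/3) gives a_2 = 0.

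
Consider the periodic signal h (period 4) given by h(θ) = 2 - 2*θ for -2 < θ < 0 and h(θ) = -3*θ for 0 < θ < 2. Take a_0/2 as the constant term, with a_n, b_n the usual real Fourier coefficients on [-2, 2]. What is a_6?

0

a_6 = 1/2 ∫_{-2}^{2} h(θ) cos(3*pi*θ) dθ.
Split the integral at the breakpoints.
Integrating by parts (boundary term plus one more integral), an antiderivative of (2 - 2*θ) cos(3*pi*θ) is -2*θ*sin(3*pi*θ)/(3*pi) + 2*sin(3*pi*θ)/(3*pi) - 2*cos(3*pi*θ)/(9*pi**2); evaluating from -2 to 0: ∫_{-2}^{0} (2 - 2*θ) cos(3*pi*θ) dθ = (-2/(9*pi**2)) - (-2/(9*pi**2)) = 0.
Integrating by parts (boundary term plus one more integral), an antiderivative of (-3*θ) cos(3*pi*θ) is -θ*sin(3*pi*θ)/pi - cos(3*pi*θ)/(3*pi**2); evaluating from 0 to 2: ∫_{0}^{2} (-3*θ) cos(3*pi*θ) dθ = (-1/(3*pi**2)) - (-1/(3*pi**2)) = 0.
Summing the pieces and multiplying by (1/2) gives a_6 = 0.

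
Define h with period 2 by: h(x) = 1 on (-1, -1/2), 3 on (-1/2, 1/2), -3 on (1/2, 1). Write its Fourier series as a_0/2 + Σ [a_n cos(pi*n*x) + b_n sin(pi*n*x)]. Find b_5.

-4/(5*pi)

b_5 = ∫_{-1}^{1} h(x) sin(5*pi*x) dx.
Split the integral at the breakpoints.
Directly, an antiderivative of (1) sin(5*pi*x) is -cos(5*pi*x)/(5*pi); evaluating from -1 to -1/2: ∫_{-1}^{-1/2} (1) sin(5*pi*x) dx = (0) - (1/(5*pi)) = -1/(5*pi).
Directly, an antiderivative of (3) sin(5*pi*x) is -3*cos(5*pi*x)/(5*pi); evaluating from -1/2 to 1/2: ∫_{-1/2}^{1/2} (3) sin(5*pi*x) dx = (0) - (0) = 0.
Directly, an antiderivative of (-3) sin(5*pi*x) is 3*cos(5*pi*x)/(5*pi); evaluating from 1/2 to 1: ∫_{1/2}^{1} (-3) sin(5*pi*x) dx = (-3/(5*pi)) - (0) = -3/(5*pi).
Summing the pieces gives b_5 = -4/(5*pi).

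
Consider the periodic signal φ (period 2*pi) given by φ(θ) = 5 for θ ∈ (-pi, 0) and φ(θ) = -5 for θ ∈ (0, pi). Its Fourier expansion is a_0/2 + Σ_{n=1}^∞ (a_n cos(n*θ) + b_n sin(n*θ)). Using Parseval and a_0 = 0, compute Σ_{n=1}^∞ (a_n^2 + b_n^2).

50

Parseval: a_0^2/2 + Σ_{n≥1} (a_n^2+b_n^2) = 1/pi ∫_{-pi}^{pi} φ(θ)^2 dθ = 50.
Subtract a_0^2/2 = 0: Σ (a_n^2+b_n^2) = 50.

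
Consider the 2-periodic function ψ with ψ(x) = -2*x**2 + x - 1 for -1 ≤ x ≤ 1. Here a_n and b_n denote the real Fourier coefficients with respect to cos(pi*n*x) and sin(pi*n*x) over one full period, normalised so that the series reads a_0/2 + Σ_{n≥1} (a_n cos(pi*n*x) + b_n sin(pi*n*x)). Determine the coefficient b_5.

b_5 = ∫_{-1}^{1} ψ(x) sin(5*pi*x) dx.
Integrating by parts twice (tabular method), an antiderivative of (-2*x**2 + x - 1) sin(5*pi*x) is 2*x**2*cos(5*pi*x)/(5*pi) - 4*x*sin(5*pi*x)/(25*pi**2) - x*cos(5*pi*x)/(5*pi) + sin(5*pi*x)/(25*pi**2) - 4*cos(5*pi*x)/(125*pi**3) + cos(5*pi*x)/(5*pi); evaluating from -1 to 1: ∫_{-1}^{1} (-2*x**2 + x - 1) sin(5*pi*x) dx = (2*(2 - 25*pi**2)/(125*pi**3)) - (4*(1 - 25*pi**2)/(125*pi**3)) = 2/(5*pi).
Hence b_5 = 2/(5*pi).

2/(5*pi)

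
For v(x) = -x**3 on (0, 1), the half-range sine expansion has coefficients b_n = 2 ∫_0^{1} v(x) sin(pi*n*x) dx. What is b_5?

2*(6 - 25*pi**2)/(125*pi**3)

b_5 = 2 ∫_0^{1} (-x**3) sin(5*pi*x) dx.
Integrating by parts three times (tabular method), an antiderivative of (-x**3) sin(5*pi*x) is x**3*cos(5*pi*x)/(5*pi) - 3*x**2*sin(5*pi*x)/(25*pi**2) - 6*x*cos(5*pi*x)/(125*pi**3) + 6*sin(5*pi*x)/(625*pi**4); evaluating from 0 to 1: ∫_{0}^{1} (-x**3) sin(5*pi*x) dx = ((6 - 25*pi**2)/(125*pi**3)) - (0) = (6 - 25*pi**2)/(125*pi**3).
Hence b_5 = 2·((6 - 25*pi**2)/(125*pi**3)) = 2*(6 - 25*pi**2)/(125*pi**3).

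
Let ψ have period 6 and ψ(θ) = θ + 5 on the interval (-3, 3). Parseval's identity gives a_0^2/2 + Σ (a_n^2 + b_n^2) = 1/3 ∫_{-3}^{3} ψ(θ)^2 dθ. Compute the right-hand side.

1/3 ∫_{-3}^{3} ψ(θ)^2 dθ = 1/3 · (168) = 56.

56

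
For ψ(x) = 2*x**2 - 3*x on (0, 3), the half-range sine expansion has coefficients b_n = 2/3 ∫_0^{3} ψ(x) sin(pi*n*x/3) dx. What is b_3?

b_3 = 2/3 ∫_0^{3} (2*x**2 - 3*x) sin(pi*x) dx.
Integrating by parts twice (tabular method), an antiderivative of (2*x**2 - 3*x) sin(pi*x) is -2*x**2*cos(pi*x)/pi + 4*x*sin(pi*x)/pi**2 + 3*x*cos(pi*x)/pi - 3*sin(pi*x)/pi**2 + 4*cos(pi*x)/pi**3; evaluating from 0 to 3: ∫_{0}^{3} (2*x**2 - 3*x) sin(pi*x) dx = (-4/pi**3 + 9/pi) - (4/pi**3) = -8/pi**3 + 9/pi.
Hence b_3 = (2/3)·(-8/pi**3 + 9/pi) = -16/(3*pi**3) + 6/pi.

-16/(3*pi**3) + 6/pi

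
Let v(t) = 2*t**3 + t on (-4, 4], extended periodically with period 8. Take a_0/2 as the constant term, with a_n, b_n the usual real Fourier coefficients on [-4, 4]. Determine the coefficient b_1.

b_1 = 1/4 ∫_{-4}^{4} v(t) sin(pi*t/4) dt.
v is odd and sin(pi*t/4) is odd, so the integrand is even and b_1 = 1/2 ∫_0^{4} v(t) sin(pi*t/4) dt.
Integrating by parts three times (tabular method), an antiderivative of (2*t**3 + t) sin(pi*t/4) is -8*t**3*cos(pi*t/4)/pi + 96*t**2*sin(pi*t/4)/pi**2 - 4*t*cos(pi*t/4)/pi + 768*t*cos(pi*t/4)/pi**3 - 3072*sin(pi*t/4)/pi**4 + 16*sin(pi*t/4)/pi**2; evaluating from 0 to 4: ∫_{0}^{4} (2*t**3 + t) sin(pi*t/4) dt = (-3072/pi**3 + 528/pi) - (0) = -3072/pi**3 + 528/pi.
Hence b_1 = (1/2)·(-3072/pi**3 + 528/pi) = -1536/pi**3 + 264/pi.

-1536/pi**3 + 264/pi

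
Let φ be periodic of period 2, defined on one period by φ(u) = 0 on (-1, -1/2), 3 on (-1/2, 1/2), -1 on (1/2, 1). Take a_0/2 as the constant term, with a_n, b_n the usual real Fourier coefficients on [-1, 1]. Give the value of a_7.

a_7 = ∫_{-1}^{1} φ(u) cos(7*pi*u) du.
Split the integral at the breakpoints.
∫_{-1}^{-1/2} (0) cos(7*pi*u) du = 0.
Directly, an antiderivative of (3) cos(7*pi*u) is 3*sin(7*pi*u)/(7*pi); evaluating from -1/2 to 1/2: ∫_{-1/2}^{1/2} (3) cos(7*pi*u) du = (-3/(7*pi)) - (3/(7*pi)) = -6/(7*pi).
Directly, an antiderivative of (-1) cos(7*pi*u) is -sin(7*pi*u)/(7*pi); evaluating from 1/2 to 1: ∫_{1/2}^{1} (-1) cos(7*pi*u) du = (0) - (1/(7*pi)) = -1/(7*pi).
Summing the pieces gives a_7 = -1/pi.

-1/pi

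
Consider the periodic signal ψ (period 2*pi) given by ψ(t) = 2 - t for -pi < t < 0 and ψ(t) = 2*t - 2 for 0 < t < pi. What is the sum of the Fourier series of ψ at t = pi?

At t = pi the one-sided limits are ψ(pi^-) = -2 + 2*pi and ψ(pi^+) = 2 + pi.
By Dirichlet's theorem the series converges to their average, [(-2 + 2*pi) + (2 + pi)]/2 = 3*pi/2.

3*pi/2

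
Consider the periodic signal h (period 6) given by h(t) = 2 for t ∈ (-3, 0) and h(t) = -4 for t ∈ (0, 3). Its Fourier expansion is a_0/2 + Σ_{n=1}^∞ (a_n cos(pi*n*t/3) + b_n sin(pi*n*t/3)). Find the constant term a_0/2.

-1

a_0 = 1/3 ∫_{-3}^{3} h(t) dt = 1/3 · (-6) = -2.
So the constant term a_0/2 = -1.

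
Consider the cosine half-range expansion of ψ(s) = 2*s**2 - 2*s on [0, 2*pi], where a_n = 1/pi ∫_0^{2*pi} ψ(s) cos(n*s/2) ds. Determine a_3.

a_3 = 1/pi ∫_0^{2*pi} (2*s**2 - 2*s) cos(3*s/2) ds.
Integrating by parts twice (tabular method), an antiderivative of (2*s**2 - 2*s) cos(3*s/2) is 4*s**2*sin(3*s/2)/3 - 4*s*sin(3*s/2)/3 + 16*s*cos(3*s/2)/9 - 32*sin(3*s/2)/27 - 8*cos(3*s/2)/9; evaluating from 0 to 2*pi: ∫_{0}^{2*pi} (2*s**2 - 2*s) cos(3*s/2) ds = (8/9 - 32*pi/9) - (-8/9) = 16/9 - 32*pi/9.
Hence a_3 = (1/pi)·(16/9 - 32*pi/9) = 16*(1 - 2*pi)/(9*pi).

16*(1 - 2*pi)/(9*pi)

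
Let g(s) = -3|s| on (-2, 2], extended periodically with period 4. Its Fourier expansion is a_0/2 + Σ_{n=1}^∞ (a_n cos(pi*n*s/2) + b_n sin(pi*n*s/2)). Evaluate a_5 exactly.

24/(25*pi**2)

a_5 = 1/2 ∫_{-2}^{2} g(s) cos(5*pi*s/2) ds.
g is even and cos(5*pi*s/2) is even, so the integrand is even and a_5 = ∫_0^{2} g(s) cos(5*pi*s/2) ds.
Integrating by parts (boundary term plus one more integral), an antiderivative of (-3*s) cos(5*pi*s/2) is -6*s*sin(5*pi*s/2)/(5*pi) - 12*cos(5*pi*s/2)/(25*pi**2); evaluating from 0 to 2: ∫_{0}^{2} (-3*s) cos(5*pi*s/2) ds = (12/(25*pi**2)) - (-12/(25*pi**2)) = 24/(25*pi**2).
Hence a_5 = 24/(25*pi**2).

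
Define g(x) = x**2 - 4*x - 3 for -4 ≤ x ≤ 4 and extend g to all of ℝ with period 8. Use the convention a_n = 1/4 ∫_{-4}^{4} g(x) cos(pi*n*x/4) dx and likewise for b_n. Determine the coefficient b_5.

b_5 = 1/4 ∫_{-4}^{4} g(x) sin(5*pi*x/4) dx.
Integrating by parts twice (tabular method), an antiderivative of (x**2 - 4*x - 3) sin(5*pi*x/4) is -4*x**2*cos(5*pi*x/4)/(5*pi) + 32*x*sin(5*pi*x/4)/(25*pi**2) + 16*x*cos(5*pi*x/4)/(5*pi) - 64*sin(5*pi*x/4)/(25*pi**2) + 128*cos(5*pi*x/4)/(125*pi**3) + 12*cos(5*pi*x/4)/(5*pi); evaluating from -4 to 4: ∫_{-4}^{4} (x**2 - 4*x - 3) sin(5*pi*x/4) dx = (4*(-75*pi**2 - 32)/(125*pi**3)) - (4*(-32 + 725*pi**2)/(125*pi**3)) = -128/(5*pi).
Hence b_5 = (1/4)·(-128/(5*pi)) = -32/(5*pi).

-32/(5*pi)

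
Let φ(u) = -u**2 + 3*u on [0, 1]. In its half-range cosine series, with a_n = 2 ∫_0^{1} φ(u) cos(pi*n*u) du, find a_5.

-8/(25*pi**2)

a_5 = 2 ∫_0^{1} (-u**2 + 3*u) cos(5*pi*u) du.
Integrating by parts twice (tabular method), an antiderivative of (-u**2 + 3*u) cos(5*pi*u) is -u**2*sin(5*pi*u)/(5*pi) + 3*u*sin(5*pi*u)/(5*pi) - 2*u*cos(5*pi*u)/(25*pi**2) + 2*sin(5*pi*u)/(125*pi**3) + 3*cos(5*pi*u)/(25*pi**2); evaluating from 0 to 1: ∫_{0}^{1} (-u**2 + 3*u) cos(5*pi*u) du = (-1/(25*pi**2)) - (3/(25*pi**2)) = -4/(25*pi**2).
Hence a_5 = 2·(-4/(25*pi**2)) = -8/(25*pi**2).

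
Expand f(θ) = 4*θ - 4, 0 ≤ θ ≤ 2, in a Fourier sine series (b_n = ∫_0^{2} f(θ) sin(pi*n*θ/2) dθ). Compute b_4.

b_4 = ∫_0^{2} (4*θ - 4) sin(2*pi*θ) dθ.
Integrating by parts (boundary term plus one more integral), an antiderivative of (4*θ - 4) sin(2*pi*θ) is -2*θ*cos(2*pi*θ)/pi + sin(2*pi*θ)/pi**2 + 2*cos(2*pi*θ)/pi; evaluating from 0 to 2: ∫_{0}^{2} (4*θ - 4) sin(2*pi*θ) dθ = (-2/pi) - (2/pi) = -4/pi.
Hence b_4 = -4/pi.

-4/pi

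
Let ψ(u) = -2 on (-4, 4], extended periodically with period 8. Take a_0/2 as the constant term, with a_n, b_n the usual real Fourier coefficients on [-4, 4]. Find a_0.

a_0 = 1/4 ∫_{-4}^{4} ψ(u) du = 1/4 · (-16) = -4.

-4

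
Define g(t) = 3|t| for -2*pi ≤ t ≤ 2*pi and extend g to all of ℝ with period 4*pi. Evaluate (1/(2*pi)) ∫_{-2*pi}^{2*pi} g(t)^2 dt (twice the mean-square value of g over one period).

(1/(2*pi)) ∫_{-2*pi}^{2*pi} g(t)^2 dt = (1/(2*pi)) · (48*pi**3) = 24*pi**2.

24*pi**2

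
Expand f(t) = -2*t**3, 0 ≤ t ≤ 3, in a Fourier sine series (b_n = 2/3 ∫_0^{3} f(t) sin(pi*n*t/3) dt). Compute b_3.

-36/pi + 24/pi**3

b_3 = 2/3 ∫_0^{3} (-2*t**3) sin(pi*t) dt.
Integrating by parts three times (tabular method), an antiderivative of (-2*t**3) sin(pi*t) is 2*t**3*cos(pi*t)/pi - 6*t**2*sin(pi*t)/pi**2 - 12*t*cos(pi*t)/pi**3 + 12*sin(pi*t)/pi**4; evaluating from 0 to 3: ∫_{0}^{3} (-2*t**3) sin(pi*t) dt = (-54/pi + 36/pi**3) - (0) = -54/pi + 36/pi**3.
Hence b_3 = (2/3)·(-54/pi + 36/pi**3) = -36/pi + 24/pi**3.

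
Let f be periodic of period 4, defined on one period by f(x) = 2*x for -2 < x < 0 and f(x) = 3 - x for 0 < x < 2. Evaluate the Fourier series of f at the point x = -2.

x = -2 differs from x = 2 by -1 full period(s), and the series is 4-periodic.
At x = 2 the one-sided limits are f(2^-) = 1 and f(2^+) = -4.
By Dirichlet's theorem the series converges to their average, [(1) + (-4)]/2 = -3/2.

-3/2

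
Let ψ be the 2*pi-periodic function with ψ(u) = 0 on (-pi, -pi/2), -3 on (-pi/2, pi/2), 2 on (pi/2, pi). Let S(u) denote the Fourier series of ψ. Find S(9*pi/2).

u = 9*pi/2 differs from u = pi/2 by 2 full period(s), and the series is 2*pi-periodic.
At u = pi/2 the one-sided limits are ψ(pi/2^-) = -3 and ψ(pi/2^+) = 2.
By Dirichlet's theorem the series converges to their average, [(-3) + (2)]/2 = -1/2.

-1/2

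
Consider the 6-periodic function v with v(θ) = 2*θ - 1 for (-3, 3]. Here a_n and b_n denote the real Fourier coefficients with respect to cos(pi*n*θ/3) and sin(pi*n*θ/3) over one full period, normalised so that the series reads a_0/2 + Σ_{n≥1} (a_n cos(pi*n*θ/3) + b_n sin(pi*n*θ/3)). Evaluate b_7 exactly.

12/(7*pi)

b_7 = 1/3 ∫_{-3}^{3} v(θ) sin(7*pi*θ/3) dθ.
Integrating by parts (boundary term plus one more integral), an antiderivative of (2*θ - 1) sin(7*pi*θ/3) is -6*θ*cos(7*pi*θ/3)/(7*pi) + 18*sin(7*pi*θ/3)/(49*pi**2) + 3*cos(7*pi*θ/3)/(7*pi); evaluating from -3 to 3: ∫_{-3}^{3} (2*θ - 1) sin(7*pi*θ/3) dθ = (15/(7*pi)) - (-3/pi) = 36/(7*pi).
Hence b_7 = (1/3)·(36/(7*pi)) = 12/(7*pi).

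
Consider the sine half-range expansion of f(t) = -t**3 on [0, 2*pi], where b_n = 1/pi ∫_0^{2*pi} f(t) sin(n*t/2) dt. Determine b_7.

b_7 = 1/pi ∫_0^{2*pi} (-t**3) sin(7*t/2) dt.
Integrating by parts three times (tabular method), an antiderivative of (-t**3) sin(7*t/2) is 2*t**3*cos(7*t/2)/7 - 12*t**2*sin(7*t/2)/49 - 48*t*cos(7*t/2)/343 + 96*sin(7*t/2)/2401; evaluating from 0 to 2*pi: ∫_{0}^{2*pi} (-t**3) sin(7*t/2) dt = (16*pi*(6 - 49*pi**2)/343) - (0) = 16*pi*(6 - 49*pi**2)/343.
Hence b_7 = (1/pi)·(16*pi*(6 - 49*pi**2)/343) = 96/343 - 16*pi**2/7.

96/343 - 16*pi**2/7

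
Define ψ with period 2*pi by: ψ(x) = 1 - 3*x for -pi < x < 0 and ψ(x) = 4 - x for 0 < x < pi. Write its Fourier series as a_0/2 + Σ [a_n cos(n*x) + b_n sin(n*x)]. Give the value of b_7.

2*(3 - 2*pi)/(7*pi)

b_7 = 1/pi ∫_{-pi}^{pi} ψ(x) sin(7*x) dx.
Split the integral at the breakpoints.
Integrating by parts (boundary term plus one more integral), an antiderivative of (1 - 3*x) sin(7*x) is 3*x*cos(7*x)/7 - 3*sin(7*x)/49 - cos(7*x)/7; evaluating from -pi to 0: ∫_{-pi}^{0} (1 - 3*x) sin(7*x) dx = (-1/7) - (1/7 + 3*pi/7) = -3*pi/7 - 2/7.
Integrating by parts (boundary term plus one more integral), an antiderivative of (4 - x) sin(7*x) is x*cos(7*x)/7 - sin(7*x)/49 - 4*cos(7*x)/7; evaluating from 0 to pi: ∫_{0}^{pi} (4 - x) sin(7*x) dx = (4/7 - pi/7) - (-4/7) = 8/7 - pi/7.
Summing the pieces and multiplying by (1/pi) gives b_7 = 2*(3 - 2*pi)/(7*pi).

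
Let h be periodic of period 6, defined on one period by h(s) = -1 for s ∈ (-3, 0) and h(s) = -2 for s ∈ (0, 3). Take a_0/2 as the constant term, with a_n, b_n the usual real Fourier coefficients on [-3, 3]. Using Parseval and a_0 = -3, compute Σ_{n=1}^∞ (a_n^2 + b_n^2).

1/2

Parseval: a_0^2/2 + Σ_{n≥1} (a_n^2+b_n^2) = 1/3 ∫_{-3}^{3} h(s)^2 ds = 5.
Subtract a_0^2/2 = 9/2: Σ (a_n^2+b_n^2) = 1/2.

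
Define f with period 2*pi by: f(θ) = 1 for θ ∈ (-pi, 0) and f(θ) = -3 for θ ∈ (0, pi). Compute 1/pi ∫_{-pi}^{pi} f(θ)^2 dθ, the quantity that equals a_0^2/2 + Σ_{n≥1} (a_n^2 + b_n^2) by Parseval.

10

1/pi ∫_{-pi}^{pi} f(θ)^2 dθ = 1/pi · (10*pi) = 10.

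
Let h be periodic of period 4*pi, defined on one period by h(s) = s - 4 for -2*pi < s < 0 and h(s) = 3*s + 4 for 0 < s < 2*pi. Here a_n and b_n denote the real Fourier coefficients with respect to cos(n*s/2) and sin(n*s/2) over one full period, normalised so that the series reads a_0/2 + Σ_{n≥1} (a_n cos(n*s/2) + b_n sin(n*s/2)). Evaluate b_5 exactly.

b_5 = (1/(2*pi)) ∫_{-2*pi}^{2*pi} h(s) sin(5*s/2) ds.
Split the integral at the breakpoints.
Integrating by parts (boundary term plus one more integral), an antiderivative of (s - 4) sin(5*s/2) is -2*s*cos(5*s/2)/5 + 4*sin(5*s/2)/25 + 8*cos(5*s/2)/5; evaluating from -2*pi to 0: ∫_{-2*pi}^{0} (s - 4) sin(5*s/2) ds = (8/5) - (-4*pi/5 - 8/5) = 4*pi/5 + 16/5.
Integrating by parts (boundary term plus one more integral), an antiderivative of (3*s + 4) sin(5*s/2) is -6*s*cos(5*s/2)/5 + 12*sin(5*s/2)/25 - 8*cos(5*s/2)/5; evaluating from 0 to 2*pi: ∫_{0}^{2*pi} (3*s + 4) sin(5*s/2) ds = (8/5 + 12*pi/5) - (-8/5) = 16/5 + 12*pi/5.
Summing the pieces and multiplying by (1/(2*pi)) gives b_5 = 8*(2 + pi)/(5*pi).

8*(2 + pi)/(5*pi)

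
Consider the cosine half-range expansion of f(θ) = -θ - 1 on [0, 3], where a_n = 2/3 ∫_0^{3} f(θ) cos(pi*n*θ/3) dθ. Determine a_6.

0

a_6 = 2/3 ∫_0^{3} (-θ - 1) cos(2*pi*θ) dθ.
Integrating by parts (boundary term plus one more integral), an antiderivative of (-θ - 1) cos(2*pi*θ) is -θ*sin(2*pi*θ)/(2*pi) - sin(2*pi*θ)/(2*pi) - cos(2*pi*θ)/(4*pi**2); evaluating from 0 to 3: ∫_{0}^{3} (-θ - 1) cos(2*pi*θ) dθ = (-1/(4*pi**2)) - (-1/(4*pi**2)) = 0.
Hence a_6 = (2/3)·(0) = 0.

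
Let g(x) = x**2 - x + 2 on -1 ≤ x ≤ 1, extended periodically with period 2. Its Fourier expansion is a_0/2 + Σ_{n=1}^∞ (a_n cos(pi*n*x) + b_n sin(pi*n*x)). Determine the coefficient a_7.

a_7 = ∫_{-1}^{1} g(x) cos(7*pi*x) dx.
Integrating by parts twice (tabular method), an antiderivative of (x**2 - x + 2) cos(7*pi*x) is x**2*sin(7*pi*x)/(7*pi) - x*sin(7*pi*x)/(7*pi) + 2*x*cos(7*pi*x)/(49*pi**2) - 2*sin(7*pi*x)/(343*pi**3) + 2*sin(7*pi*x)/(7*pi) - cos(7*pi*x)/(49*pi**2); evaluating from -1 to 1: ∫_{-1}^{1} (x**2 - x + 2) cos(7*pi*x) dx = (-1/(49*pi**2)) - (3/(49*pi**2)) = -4/(49*pi**2).
Hence a_7 = -4/(49*pi**2).

-4/(49*pi**2)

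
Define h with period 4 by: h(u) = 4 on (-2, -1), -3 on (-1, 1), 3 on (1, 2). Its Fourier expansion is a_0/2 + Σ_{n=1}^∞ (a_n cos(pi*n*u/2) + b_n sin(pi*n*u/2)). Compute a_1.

-13/pi

a_1 = 1/2 ∫_{-2}^{2} h(u) cos(pi*u/2) du.
Split the integral at the breakpoints.
Directly, an antiderivative of (4) cos(pi*u/2) is 8*sin(pi*u/2)/pi; evaluating from -2 to -1: ∫_{-2}^{-1} (4) cos(pi*u/2) du = (-8/pi) - (0) = -8/pi.
Directly, an antiderivative of (-3) cos(pi*u/2) is -6*sin(pi*u/2)/pi; evaluating from -1 to 1: ∫_{-1}^{1} (-3) cos(pi*u/2) du = (-6/pi) - (6/pi) = -12/pi.
Directly, an antiderivative of (3) cos(pi*u/2) is 6*sin(pi*u/2)/pi; evaluating from 1 to 2: ∫_{1}^{2} (3) cos(pi*u/2) du = (0) - (6/pi) = -6/pi.
Summing the pieces and multiplying by (1/2) gives a_1 = -13/pi.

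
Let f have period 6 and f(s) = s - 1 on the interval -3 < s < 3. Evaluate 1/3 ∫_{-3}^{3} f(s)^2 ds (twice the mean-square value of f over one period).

8

1/3 ∫_{-3}^{3} f(s)^2 ds = 1/3 · (24) = 8.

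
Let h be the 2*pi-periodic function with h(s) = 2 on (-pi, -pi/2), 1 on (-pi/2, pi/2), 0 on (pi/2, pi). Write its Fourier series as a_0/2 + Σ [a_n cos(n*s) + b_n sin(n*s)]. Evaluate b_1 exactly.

-2/pi

b_1 = 1/pi ∫_{-pi}^{pi} h(s) sin(s) ds.
Split the integral at the breakpoints.
Directly, an antiderivative of (2) sin(s) is -2*cos(s); evaluating from -pi to -pi/2: ∫_{-pi}^{-pi/2} (2) sin(s) ds = (0) - (2) = -2.
Directly, an antiderivative of (1) sin(s) is -cos(s); evaluating from -pi/2 to pi/2: ∫_{-pi/2}^{pi/2} (1) sin(s) ds = (0) - (0) = 0.
∫_{pi/2}^{pi} (0) sin(s) ds = 0.
Summing the pieces and multiplying by (1/pi) gives b_1 = -2/pi.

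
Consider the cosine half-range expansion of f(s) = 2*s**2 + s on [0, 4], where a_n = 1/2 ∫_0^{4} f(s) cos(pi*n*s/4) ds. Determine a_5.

-144/(25*pi**2)

a_5 = 1/2 ∫_0^{4} (2*s**2 + s) cos(5*pi*s/4) ds.
Integrating by parts twice (tabular method), an antiderivative of (2*s**2 + s) cos(5*pi*s/4) is 8*s**2*sin(5*pi*s/4)/(5*pi) + 4*s*sin(5*pi*s/4)/(5*pi) + 64*s*cos(5*pi*s/4)/(25*pi**2) - 256*sin(5*pi*s/4)/(125*pi**3) + 16*cos(5*pi*s/4)/(25*pi**2); evaluating from 0 to 4: ∫_{0}^{4} (2*s**2 + s) cos(5*pi*s/4) ds = (-272/(25*pi**2)) - (16/(25*pi**2)) = -288/(25*pi**2).
Hence a_5 = (1/2)·(-288/(25*pi**2)) = -144/(25*pi**2).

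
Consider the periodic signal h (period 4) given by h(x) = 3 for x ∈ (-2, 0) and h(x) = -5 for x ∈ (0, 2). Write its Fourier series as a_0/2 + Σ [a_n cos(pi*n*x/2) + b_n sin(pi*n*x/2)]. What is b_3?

b_3 = 1/2 ∫_{-2}^{2} h(x) sin(3*pi*x/2) dx.
Split the integral at the breakpoints.
Directly, an antiderivative of (3) sin(3*pi*x/2) is -2*cos(3*pi*x/2)/pi; evaluating from -2 to 0: ∫_{-2}^{0} (3) sin(3*pi*x/2) dx = (-2/pi) - (2/pi) = -4/pi.
Directly, an antiderivative of (-5) sin(3*pi*x/2) is 10*cos(3*pi*x/2)/(3*pi); evaluating from 0 to 2: ∫_{0}^{2} (-5) sin(3*pi*x/2) dx = (-10/(3*pi)) - (10/(3*pi)) = -20/(3*pi).
Summing the pieces and multiplying by (1/2) gives b_3 = -16/(3*pi).

-16/(3*pi)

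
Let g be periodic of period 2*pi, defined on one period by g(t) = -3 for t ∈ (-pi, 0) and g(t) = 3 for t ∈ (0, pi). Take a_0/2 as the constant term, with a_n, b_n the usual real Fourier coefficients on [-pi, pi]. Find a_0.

0

a_0 = 1/pi ∫_{-pi}^{pi} g(t) dt = 1/pi · (0) = 0.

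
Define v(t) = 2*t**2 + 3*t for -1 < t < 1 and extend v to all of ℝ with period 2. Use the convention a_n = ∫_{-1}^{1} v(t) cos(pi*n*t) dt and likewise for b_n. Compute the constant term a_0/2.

a_0 = ∫_{-1}^{1} v(t) dt = 4/3.
So the constant term a_0/2 = 2/3.

2/3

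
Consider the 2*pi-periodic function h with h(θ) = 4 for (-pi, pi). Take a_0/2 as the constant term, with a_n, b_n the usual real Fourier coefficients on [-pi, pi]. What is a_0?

a_0 = 1/pi ∫_{-pi}^{pi} h(θ) dθ = 1/pi · (8*pi) = 8.

8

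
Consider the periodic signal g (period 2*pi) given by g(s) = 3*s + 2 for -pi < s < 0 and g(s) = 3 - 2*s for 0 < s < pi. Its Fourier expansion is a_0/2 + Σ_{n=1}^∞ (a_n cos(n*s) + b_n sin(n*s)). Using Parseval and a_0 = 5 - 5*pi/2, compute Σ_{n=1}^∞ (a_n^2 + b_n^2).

1/2 + pi/2 + 29*pi**2/24

Parseval: a_0^2/2 + Σ_{n≥1} (a_n^2+b_n^2) = 1/pi ∫_{-pi}^{pi} g(s)^2 ds = -12*pi + 13 + 13*pi**2/3.
Subtract a_0^2/2 = 25*(2 - pi)**2/8: Σ (a_n^2+b_n^2) = 1/2 + pi/2 + 29*pi**2/24.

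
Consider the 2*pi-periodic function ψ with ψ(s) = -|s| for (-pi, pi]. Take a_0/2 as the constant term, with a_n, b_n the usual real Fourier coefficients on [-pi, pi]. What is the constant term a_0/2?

-pi/2

a_0 = 1/pi ∫_{-pi}^{pi} ψ(s) ds = 1/pi · (-pi**2) = -pi.
So the constant term a_0/2 = -pi/2.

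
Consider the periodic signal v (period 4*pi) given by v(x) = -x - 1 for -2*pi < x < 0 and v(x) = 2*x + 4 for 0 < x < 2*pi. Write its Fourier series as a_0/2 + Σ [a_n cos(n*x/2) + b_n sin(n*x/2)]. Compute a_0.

3 + 3*pi

a_0 = (1/(2*pi)) ∫_{-2*pi}^{2*pi} v(x) dx = (1/(2*pi)) · (6*pi*(1 + pi)) = 3 + 3*pi.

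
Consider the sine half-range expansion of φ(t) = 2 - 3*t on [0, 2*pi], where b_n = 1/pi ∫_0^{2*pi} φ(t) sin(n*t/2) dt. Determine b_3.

b_3 = 1/pi ∫_0^{2*pi} (2 - 3*t) sin(3*t/2) dt.
Integrating by parts (boundary term plus one more integral), an antiderivative of (2 - 3*t) sin(3*t/2) is 2*t*cos(3*t/2) - 4*sin(3*t/2)/3 - 4*cos(3*t/2)/3; evaluating from 0 to 2*pi: ∫_{0}^{2*pi} (2 - 3*t) sin(3*t/2) dt = (4/3 - 4*pi) - (-4/3) = 8/3 - 4*pi.
Hence b_3 = (1/pi)·(8/3 - 4*pi) = -4 + 8/(3*pi).

-4 + 8/(3*pi)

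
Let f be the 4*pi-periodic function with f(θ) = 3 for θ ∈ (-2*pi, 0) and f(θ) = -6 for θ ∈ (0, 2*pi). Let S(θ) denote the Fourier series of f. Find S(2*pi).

-3/2

At θ = 2*pi the one-sided limits are f(2*pi^-) = -6 and f(2*pi^+) = 3.
By Dirichlet's theorem the series converges to their average, [(-6) + (3)]/2 = -3/2.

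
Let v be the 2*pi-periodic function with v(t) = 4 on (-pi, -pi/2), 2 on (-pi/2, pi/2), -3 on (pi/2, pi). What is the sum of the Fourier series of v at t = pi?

At t = pi the one-sided limits are v(pi^-) = -3 and v(pi^+) = 4.
By Dirichlet's theorem the series converges to their average, [(-3) + (4)]/2 = 1/2.

1/2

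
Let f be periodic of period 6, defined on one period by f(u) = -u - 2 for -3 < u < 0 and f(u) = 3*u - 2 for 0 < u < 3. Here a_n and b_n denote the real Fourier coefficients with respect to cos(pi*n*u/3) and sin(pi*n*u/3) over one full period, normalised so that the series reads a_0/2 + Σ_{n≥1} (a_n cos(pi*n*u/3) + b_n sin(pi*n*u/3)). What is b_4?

-3/(2*pi)

b_4 = 1/3 ∫_{-3}^{3} f(u) sin(4*pi*u/3) du.
Split the integral at the breakpoints.
Integrating by parts (boundary term plus one more integral), an antiderivative of (-u - 2) sin(4*pi*u/3) is 3*u*cos(4*pi*u/3)/(4*pi) - 9*sin(4*pi*u/3)/(16*pi**2) + 3*cos(4*pi*u/3)/(2*pi); evaluating from -3 to 0: ∫_{-3}^{0} (-u - 2) sin(4*pi*u/3) du = (3/(2*pi)) - (-3/(4*pi)) = 9/(4*pi).
Integrating by parts (boundary term plus one more integral), an antiderivative of (3*u - 2) sin(4*pi*u/3) is -9*u*cos(4*pi*u/3)/(4*pi) + 27*sin(4*pi*u/3)/(16*pi**2) + 3*cos(4*pi*u/3)/(2*pi); evaluating from 0 to 3: ∫_{0}^{3} (3*u - 2) sin(4*pi*u/3) du = (-21/(4*pi)) - (3/(2*pi)) = -27/(4*pi).
Summing the pieces and multiplying by (1/3) gives b_4 = -3/(2*pi).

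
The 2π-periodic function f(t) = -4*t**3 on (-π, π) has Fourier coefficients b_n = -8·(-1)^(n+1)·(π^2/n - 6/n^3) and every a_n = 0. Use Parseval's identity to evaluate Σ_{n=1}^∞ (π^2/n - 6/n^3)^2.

Parseval: Σ b_n^2 = (1/π) ∫_{-π}^{π} f(t)^2 dt = 32*pi**6/7.
b_n^2 = 64·(π^2/n - 6/n^3)^2, so the sum equals (32*pi**6/7)/64 = pi**6/14.

pi**6/14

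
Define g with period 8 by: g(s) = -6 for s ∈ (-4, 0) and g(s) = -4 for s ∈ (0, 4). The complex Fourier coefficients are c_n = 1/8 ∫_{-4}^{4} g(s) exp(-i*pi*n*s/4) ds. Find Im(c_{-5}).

2/(5*pi)

Since g is real-valued, Im(c_{-5}) = -1/8 ∫_{-4}^{4} g(s) sin(-5*pi*s/4) ds = b_{5}/2.
Split the integral at the breakpoints.
Directly, an antiderivative of (-6) sin(-5*pi*s/4) is -24*cos(5*pi*s/4)/(5*pi); evaluating from -4 to 0: ∫_{-4}^{0} (-6) sin(-5*pi*s/4) ds = (-24/(5*pi)) - (24/(5*pi)) = -48/(5*pi).
Directly, an antiderivative of (-4) sin(-5*pi*s/4) is -16*cos(5*pi*s/4)/(5*pi); evaluating from 0 to 4: ∫_{0}^{4} (-4) sin(-5*pi*s/4) ds = (16/(5*pi)) - (-16/(5*pi)) = 32/(5*pi).
So ∫_{-4}^{4} g(s) sin(-5*pi*s/4) ds = -16/(5*pi).
Hence Im(c_{-5}) = (-1/8)·(-16/(5*pi)) = 2/(5*pi).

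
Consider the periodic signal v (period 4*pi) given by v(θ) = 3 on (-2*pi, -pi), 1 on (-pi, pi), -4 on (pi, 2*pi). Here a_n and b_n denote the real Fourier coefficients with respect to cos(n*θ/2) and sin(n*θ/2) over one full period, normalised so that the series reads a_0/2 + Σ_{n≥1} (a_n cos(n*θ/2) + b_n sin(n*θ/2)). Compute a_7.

a_7 = (1/(2*pi)) ∫_{-2*pi}^{2*pi} v(θ) cos(7*θ/2) dθ.
Split the integral at the breakpoints.
Directly, an antiderivative of (3) cos(7*θ/2) is 6*sin(7*θ/2)/7; evaluating from -2*pi to -pi: ∫_{-2*pi}^{-pi} (3) cos(7*θ/2) dθ = (6/7) - (0) = 6/7.
Directly, an antiderivative of (1) cos(7*θ/2) is 2*sin(7*θ/2)/7; evaluating from -pi to pi: ∫_{-pi}^{pi} (1) cos(7*θ/2) dθ = (-2/7) - (2/7) = -4/7.
Directly, an antiderivative of (-4) cos(7*θ/2) is -8*sin(7*θ/2)/7; evaluating from pi to 2*pi: ∫_{pi}^{2*pi} (-4) cos(7*θ/2) dθ = (0) - (8/7) = -8/7.
Summing the pieces and multiplying by (1/(2*pi)) gives a_7 = -3/(7*pi).

-3/(7*pi)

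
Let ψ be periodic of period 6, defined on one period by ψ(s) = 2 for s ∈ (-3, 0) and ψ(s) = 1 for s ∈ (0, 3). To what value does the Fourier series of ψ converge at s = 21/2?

2

s = 21/2 differs from s = -3/2 by 2 full period(s), and the series is 6-periodic.
ψ is continuous at s = -3/2 with value 2, so the series converges to 2 there.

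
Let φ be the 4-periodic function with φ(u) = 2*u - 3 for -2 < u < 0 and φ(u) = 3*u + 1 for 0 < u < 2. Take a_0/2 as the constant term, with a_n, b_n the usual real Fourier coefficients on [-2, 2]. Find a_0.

-1

a_0 = 1/2 ∫_{-2}^{2} φ(u) du = 1/2 · (-2) = -1.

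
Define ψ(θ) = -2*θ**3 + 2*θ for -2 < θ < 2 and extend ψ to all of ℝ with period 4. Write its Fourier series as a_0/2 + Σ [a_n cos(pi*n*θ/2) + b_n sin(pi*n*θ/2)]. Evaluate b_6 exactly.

-8/(9*pi**3) + 4/pi

b_6 = 1/2 ∫_{-2}^{2} ψ(θ) sin(3*pi*θ) dθ.
ψ is odd and sin(3*pi*θ) is odd, so the integrand is even and b_6 = ∫_0^{2} ψ(θ) sin(3*pi*θ) dθ.
Integrating by parts three times (tabular method), an antiderivative of (-2*θ**3 + 2*θ) sin(3*pi*θ) is 2*θ**3*cos(3*pi*θ)/(3*pi) - 2*θ**2*sin(3*pi*θ)/(3*pi**2) - 2*θ*cos(3*pi*θ)/(3*pi) - 4*θ*cos(3*pi*θ)/(9*pi**3) + 4*sin(3*pi*θ)/(27*pi**4) + 2*sin(3*pi*θ)/(9*pi**2); evaluating from 0 to 2: ∫_{0}^{2} (-2*θ**3 + 2*θ) sin(3*pi*θ) dθ = (-8/(9*pi**3) + 4/pi) - (0) = -8/(9*pi**3) + 4/pi.
Hence b_6 = -8/(9*pi**3) + 4/pi.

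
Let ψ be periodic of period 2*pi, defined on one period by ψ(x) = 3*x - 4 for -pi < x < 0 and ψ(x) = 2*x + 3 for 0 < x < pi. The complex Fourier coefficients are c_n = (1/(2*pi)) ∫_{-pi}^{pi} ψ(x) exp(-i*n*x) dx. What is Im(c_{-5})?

Since ψ is real-valued, Im(c_{-5}) = -(1/(2*pi)) ∫_{-pi}^{pi} ψ(x) sin(-5*x) dx = b_{5}/2.
Split the integral at the breakpoints.
Integrating by parts (boundary term plus one more integral), an antiderivative of (3*x - 4) sin(-5*x) is 3*x*cos(5*x)/5 - 3*sin(5*x)/25 - 4*cos(5*x)/5; evaluating from -pi to 0: ∫_{-pi}^{0} (3*x - 4) sin(-5*x) dx = (-4/5) - (4/5 + 3*pi/5) = -3*pi/5 - 8/5.
Integrating by parts (boundary term plus one more integral), an antiderivative of (2*x + 3) sin(-5*x) is 2*x*cos(5*x)/5 - 2*sin(5*x)/25 + 3*cos(5*x)/5; evaluating from 0 to pi: ∫_{0}^{pi} (2*x + 3) sin(-5*x) dx = (-2*pi/5 - 3/5) - (3/5) = -2*pi/5 - 6/5.
So ∫_{-pi}^{pi} ψ(x) sin(-5*x) dx = -pi - 14/5.
Hence Im(c_{-5}) = (-1/(2*pi))·(-pi - 14/5) = (14 + 5*pi)/(10*pi).

(14 + 5*pi)/(10*pi)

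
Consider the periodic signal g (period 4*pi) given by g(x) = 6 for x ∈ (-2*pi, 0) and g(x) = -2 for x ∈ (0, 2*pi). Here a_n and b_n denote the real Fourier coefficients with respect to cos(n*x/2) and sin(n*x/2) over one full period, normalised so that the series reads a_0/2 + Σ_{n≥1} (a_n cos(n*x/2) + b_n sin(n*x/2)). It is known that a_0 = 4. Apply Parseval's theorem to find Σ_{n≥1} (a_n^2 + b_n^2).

Parseval: a_0^2/2 + Σ_{n≥1} (a_n^2+b_n^2) = (1/(2*pi)) ∫_{-2*pi}^{2*pi} g(x)^2 dx = 40.
Subtract a_0^2/2 = 8: Σ (a_n^2+b_n^2) = 32.

32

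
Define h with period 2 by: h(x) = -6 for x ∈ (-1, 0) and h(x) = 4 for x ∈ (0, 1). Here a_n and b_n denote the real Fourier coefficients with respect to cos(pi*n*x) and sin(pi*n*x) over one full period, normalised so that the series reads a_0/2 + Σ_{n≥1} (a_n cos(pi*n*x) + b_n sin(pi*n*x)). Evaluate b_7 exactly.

b_7 = ∫_{-1}^{1} h(x) sin(7*pi*x) dx.
Split the integral at the breakpoints.
Directly, an antiderivative of (-6) sin(7*pi*x) is 6*cos(7*pi*x)/(7*pi); evaluating from -1 to 0: ∫_{-1}^{0} (-6) sin(7*pi*x) dx = (6/(7*pi)) - (-6/(7*pi)) = 12/(7*pi).
Directly, an antiderivative of (4) sin(7*pi*x) is -4*cos(7*pi*x)/(7*pi); evaluating from 0 to 1: ∫_{0}^{1} (4) sin(7*pi*x) dx = (4/(7*pi)) - (-4/(7*pi)) = 8/(7*pi).
Summing the pieces gives b_7 = 20/(7*pi).

20/(7*pi)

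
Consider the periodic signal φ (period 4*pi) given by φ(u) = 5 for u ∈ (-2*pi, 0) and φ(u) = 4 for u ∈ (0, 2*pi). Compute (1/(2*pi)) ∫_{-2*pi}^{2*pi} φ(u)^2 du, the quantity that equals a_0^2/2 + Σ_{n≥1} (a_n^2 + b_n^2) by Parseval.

(1/(2*pi)) ∫_{-2*pi}^{2*pi} φ(u)^2 du = (1/(2*pi)) · (82*pi) = 41.

41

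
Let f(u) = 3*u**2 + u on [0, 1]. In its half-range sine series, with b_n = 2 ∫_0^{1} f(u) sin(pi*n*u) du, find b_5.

b_5 = 2 ∫_0^{1} (3*u**2 + u) sin(5*pi*u) du.
Integrating by parts twice (tabular method), an antiderivative of (3*u**2 + u) sin(5*pi*u) is -3*u**2*cos(5*pi*u)/(5*pi) + 6*u*sin(5*pi*u)/(25*pi**2) - u*cos(5*pi*u)/(5*pi) + sin(5*pi*u)/(25*pi**2) + 6*cos(5*pi*u)/(125*pi**3); evaluating from 0 to 1: ∫_{0}^{1} (3*u**2 + u) sin(5*pi*u) du = (2*(-3 + 50*pi**2)/(125*pi**3)) - (6/(125*pi**3)) = 4*(-3 + 25*pi**2)/(125*pi**3).
Hence b_5 = 2·(4*(-3 + 25*pi**2)/(125*pi**3)) = 8*(-3 + 25*pi**2)/(125*pi**3).

8*(-3 + 25*pi**2)/(125*pi**3)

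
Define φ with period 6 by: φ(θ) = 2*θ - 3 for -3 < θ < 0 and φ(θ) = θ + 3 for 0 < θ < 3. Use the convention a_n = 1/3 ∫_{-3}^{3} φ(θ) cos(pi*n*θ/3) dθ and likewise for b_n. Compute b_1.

b_1 = 1/3 ∫_{-3}^{3} φ(θ) sin(pi*θ/3) dθ.
Split the integral at the breakpoints.
Integrating by parts (boundary term plus one more integral), an antiderivative of (2*θ - 3) sin(pi*θ/3) is -6*θ*cos(pi*θ/3)/pi + 18*sin(pi*θ/3)/pi**2 + 9*cos(pi*θ/3)/pi; evaluating from -3 to 0: ∫_{-3}^{0} (2*θ - 3) sin(pi*θ/3) dθ = (9/pi) - (-27/pi) = 36/pi.
Integrating by parts (boundary term plus one more integral), an antiderivative of (θ + 3) sin(pi*θ/3) is -3*θ*cos(pi*θ/3)/pi + 9*sin(pi*θ/3)/pi**2 - 9*cos(pi*θ/3)/pi; evaluating from 0 to 3: ∫_{0}^{3} (θ + 3) sin(pi*θ/3) dθ = (18/pi) - (-9/pi) = 27/pi.
Summing the pieces and multiplying by (1/3) gives b_1 = 21/pi.

21/pi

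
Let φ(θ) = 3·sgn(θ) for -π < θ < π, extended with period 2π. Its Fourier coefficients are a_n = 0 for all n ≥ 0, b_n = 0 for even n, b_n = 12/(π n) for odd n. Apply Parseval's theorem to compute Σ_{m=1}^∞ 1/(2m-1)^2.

pi**2/8

Parseval: Σ b_n^2 = (1/π) ∫_{-π}^{π} φ(θ)^2 dθ = 18.
Only odd n contribute, with b_n^2 = 144/(π^2 n^2), so Σ_{m≥1} 1/(2m-1)^2 = π^2·(18)/144 = pi**2/8.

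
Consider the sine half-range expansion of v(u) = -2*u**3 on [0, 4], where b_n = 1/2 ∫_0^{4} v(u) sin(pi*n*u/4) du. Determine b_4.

b_4 = 1/2 ∫_0^{4} (-2*u**3) sin(pi*u) du.
Integrating by parts three times (tabular method), an antiderivative of (-2*u**3) sin(pi*u) is 2*u**3*cos(pi*u)/pi - 6*u**2*sin(pi*u)/pi**2 - 12*u*cos(pi*u)/pi**3 + 12*sin(pi*u)/pi**4; evaluating from 0 to 4: ∫_{0}^{4} (-2*u**3) sin(pi*u) du = (-48/pi**3 + 128/pi) - (0) = -48/pi**3 + 128/pi.
Hence b_4 = (1/2)·(-48/pi**3 + 128/pi) = -24/pi**3 + 64/pi.

-24/pi**3 + 64/pi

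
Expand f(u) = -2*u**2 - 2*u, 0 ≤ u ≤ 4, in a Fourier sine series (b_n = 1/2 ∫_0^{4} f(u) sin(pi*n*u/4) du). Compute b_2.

40/pi

b_2 = 1/2 ∫_0^{4} (-2*u**2 - 2*u) sin(pi*u/2) du.
Integrating by parts twice (tabular method), an antiderivative of (-2*u**2 - 2*u) sin(pi*u/2) is 4*u**2*cos(pi*u/2)/pi - 16*u*sin(pi*u/2)/pi**2 + 4*u*cos(pi*u/2)/pi - 8*sin(pi*u/2)/pi**2 - 32*cos(pi*u/2)/pi**3; evaluating from 0 to 4: ∫_{0}^{4} (-2*u**2 - 2*u) sin(pi*u/2) du = (-32/pi**3 + 80/pi) - (-32/pi**3) = 80/pi.
Hence b_2 = (1/2)·(80/pi) = 40/pi.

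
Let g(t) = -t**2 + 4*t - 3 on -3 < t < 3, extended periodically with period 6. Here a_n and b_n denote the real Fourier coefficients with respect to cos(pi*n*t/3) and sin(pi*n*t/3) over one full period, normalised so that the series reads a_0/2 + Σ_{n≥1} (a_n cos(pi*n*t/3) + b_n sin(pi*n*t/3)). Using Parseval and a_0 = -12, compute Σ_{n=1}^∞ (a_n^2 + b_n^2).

552/5

Parseval: a_0^2/2 + Σ_{n≥1} (a_n^2+b_n^2) = 1/3 ∫_{-3}^{3} g(t)^2 dt = 912/5.
Subtract a_0^2/2 = 72: Σ (a_n^2+b_n^2) = 552/5.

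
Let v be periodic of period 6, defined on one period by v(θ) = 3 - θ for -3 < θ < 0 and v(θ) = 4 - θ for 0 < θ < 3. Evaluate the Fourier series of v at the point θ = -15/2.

9/2

θ = -15/2 differs from θ = -3/2 by -1 full period(s), and the series is 6-periodic.
v is continuous at θ = -3/2 with value 9/2, so the series converges to 9/2 there.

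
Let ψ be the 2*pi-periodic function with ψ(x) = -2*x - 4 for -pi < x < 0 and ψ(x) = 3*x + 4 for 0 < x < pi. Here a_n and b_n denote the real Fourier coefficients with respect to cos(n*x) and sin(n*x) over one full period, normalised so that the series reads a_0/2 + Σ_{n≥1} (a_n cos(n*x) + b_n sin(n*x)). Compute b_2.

b_2 = 1/pi ∫_{-pi}^{pi} ψ(x) sin(2*x) dx.
Split the integral at the breakpoints.
Integrating by parts (boundary term plus one more integral), an antiderivative of (-2*x - 4) sin(2*x) is x*cos(2*x) - sin(2*x)/2 + 2*cos(2*x); evaluating from -pi to 0: ∫_{-pi}^{0} (-2*x - 4) sin(2*x) dx = (2) - (2 - pi) = pi.
Integrating by parts (boundary term plus one more integral), an antiderivative of (3*x + 4) sin(2*x) is -3*x*cos(2*x)/2 + 3*sin(2*x)/4 - 2*cos(2*x); evaluating from 0 to pi: ∫_{0}^{pi} (3*x + 4) sin(2*x) dx = (-3*pi/2 - 2) - (-2) = -3*pi/2.
Summing the pieces and multiplying by (1/pi) gives b_2 = -1/2.

-1/2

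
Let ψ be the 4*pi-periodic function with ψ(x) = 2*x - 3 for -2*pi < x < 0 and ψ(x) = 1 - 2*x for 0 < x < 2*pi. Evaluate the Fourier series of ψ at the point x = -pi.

-2*pi - 3

ψ is continuous at x = -pi with value -2*pi - 3, so the series converges to -2*pi - 3 there.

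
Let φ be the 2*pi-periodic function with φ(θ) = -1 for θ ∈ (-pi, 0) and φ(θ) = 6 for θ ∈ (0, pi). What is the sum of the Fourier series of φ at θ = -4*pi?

θ = -4*pi differs from θ = 0 by -2 full period(s), and the series is 2*pi-periodic.
At θ = 0 the one-sided limits are φ(0^-) = -1 and φ(0^+) = 6.
By Dirichlet's theorem the series converges to their average, [(-1) + (6)]/2 = 5/2.

5/2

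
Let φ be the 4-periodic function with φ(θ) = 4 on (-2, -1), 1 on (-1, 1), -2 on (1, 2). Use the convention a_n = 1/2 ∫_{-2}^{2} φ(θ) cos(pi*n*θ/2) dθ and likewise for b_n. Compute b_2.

b_2 = 1/2 ∫_{-2}^{2} φ(θ) sin(pi*θ) dθ.
Split the integral at the breakpoints.
Directly, an antiderivative of (4) sin(pi*θ) is -4*cos(pi*θ)/pi; evaluating from -2 to -1: ∫_{-2}^{-1} (4) sin(pi*θ) dθ = (4/pi) - (-4/pi) = 8/pi.
Directly, an antiderivative of (1) sin(pi*θ) is -cos(pi*θ)/pi; evaluating from -1 to 1: ∫_{-1}^{1} (1) sin(pi*θ) dθ = (1/pi) - (1/pi) = 0.
Directly, an antiderivative of (-2) sin(pi*θ) is 2*cos(pi*θ)/pi; evaluating from 1 to 2: ∫_{1}^{2} (-2) sin(pi*θ) dθ = (2/pi) - (-2/pi) = 4/pi.
Summing the pieces and multiplying by (1/2) gives b_2 = 6/pi.

6/pi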